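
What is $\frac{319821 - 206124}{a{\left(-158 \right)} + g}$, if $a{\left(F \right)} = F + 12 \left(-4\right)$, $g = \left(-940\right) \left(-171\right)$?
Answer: $\frac{113697}{160534} \approx 0.70824$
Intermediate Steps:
$g = 160740$
$a{\left(F \right)} = -48 + F$ ($a{\left(F \right)} = F - 48 = -48 + F$)
$\frac{319821 - 206124}{a{\left(-158 \right)} + g} = \frac{319821 - 206124}{\left(-48 - 158\right) + 160740} = \frac{113697}{-206 + 160740} = \frac{113697}{160534}$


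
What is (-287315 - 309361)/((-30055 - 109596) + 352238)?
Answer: -596676/212587 ≈ -2.8067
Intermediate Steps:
(-287315 - 309361)/((-30055 - 109596) + 352238) = -596676/(-139651 + 352238) = -596676/212587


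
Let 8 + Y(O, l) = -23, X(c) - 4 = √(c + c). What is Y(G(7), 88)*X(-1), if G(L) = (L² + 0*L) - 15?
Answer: -124 - 31*I*√2 ≈ -124.0 - 43.841*I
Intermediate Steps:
G(L) = -15 + L² (G(L) = (L² + 0) - 15 = L² - 15 = -15 + L²)
X(c) = 4 + √2*√c (X(c) = 4 + √(c + c) = 4 + √(2*c) = 4 + √2*√c)
Y(O, l) = -31 (Y(O, l) = -8 - 23 = -31)
Y(G(7), 88)*X(-1) = -31*(4 + √2*√(-1)) = -31*(4 + √2*I) = -31*(4 + I*√2) = -124 - 31*I*√2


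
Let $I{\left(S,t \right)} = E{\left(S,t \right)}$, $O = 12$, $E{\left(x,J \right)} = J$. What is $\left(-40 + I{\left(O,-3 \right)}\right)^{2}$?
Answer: $1849$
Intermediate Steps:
$I{\left(S,t \right)} = t$
$\left(-40 + I{\left(O,-3 \right)}\right)^{2} = \left(-40 - 3\right)^{2} = \left(-43\right)^{2} = 1849$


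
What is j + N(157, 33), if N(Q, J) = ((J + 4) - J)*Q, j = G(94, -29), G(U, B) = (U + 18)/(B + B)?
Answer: 18156/29 ≈ 626.07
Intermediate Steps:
G(U, B) = (18 + U)/(2*B) (G(U, B) = (18 + U)/((2*B)) = (18 + U)*(1/(2*B)) = (18 + U)/(2*B))
j = -56/29 (j = (½)*(18 + 94)/(-29) = (½)*(-1/29)*112 = -56/29 ≈ -1.9310)
N(Q, J) = 4*Q (N(Q, J) = ((4 + J) - J)*Q = 4*Q)
j + N(157, 33) = -56/29 + 4*157 = -56/29 + 628 = 18156/29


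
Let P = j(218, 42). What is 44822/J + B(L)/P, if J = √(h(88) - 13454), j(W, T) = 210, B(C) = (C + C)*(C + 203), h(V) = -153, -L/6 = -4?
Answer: 1816/35 - 44822*I*√13607/13607 ≈ 51.886 - 384.25*I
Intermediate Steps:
L = 24 (L = -6*(-4) = 24)
B(C) = 2*C*(203 + C) (B(C) = (2*C)*(203 + C) = 2*C*(203 + C))
J = I*√13607 (J = √(-153 - 13454) = √(-13607) = I*√13607 ≈ 116.65*I)
P = 210
44822/J + B(L)/P = 44822/((I*√13607)) + (2*24*(203 + 24))/210 = 44822*(-I*√13607/13607) + (2*24*227)*(1/210) = -44822*I*√13607/13607 + 10896*(1/210) = -44822*I*√13607/13607 + 1816/35 = 1816/35 - 44822*I*√13607/13607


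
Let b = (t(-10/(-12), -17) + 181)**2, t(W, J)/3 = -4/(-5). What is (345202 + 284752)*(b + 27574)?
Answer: 963980179006/25 ≈ 3.8559e+10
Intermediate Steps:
t(W, J) = 12/5 (t(W, J) = 3*(-4/(-5)) = 3*(-4*(-1/5)) = 3*(4/5) = 12/5)
b = 840889/25 (b = (12/5 + 181)**2 = (917/5)**2 = 840889/25 ≈ 33636.)
(345202 + 284752)*(b + 27574) = (345202 + 284752)*(840889/25 + 27574) = 629954*(1530239/25) = 963980179006/25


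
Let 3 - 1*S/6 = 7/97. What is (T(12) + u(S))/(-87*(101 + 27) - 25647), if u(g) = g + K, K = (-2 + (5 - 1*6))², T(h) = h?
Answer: -1247/1189317 ≈ -0.0010485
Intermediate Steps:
S = 1704/97 (S = 18 - 42/97 = 1704/97 ≈ 17.567)
K = 9 (K = (-2 + (5 - 6))² = (-2 - 1)² = (-3)² = 9)
u(g) = 9 + g (u(g) = g + 9 = 9 + g)
(T(12) + u(S))/(-87*(101 + 27) - 25647) = (12 + (9 + 1704/97))/(-87*(101 + 27) - 25647) = (12 + 2577/97)/(-87*128 - 25647) = 3741/(97*(-11136 - 25647)) = (3741/97)/(-36783) = (3741/97)*(-1/36783) = -1247/1189317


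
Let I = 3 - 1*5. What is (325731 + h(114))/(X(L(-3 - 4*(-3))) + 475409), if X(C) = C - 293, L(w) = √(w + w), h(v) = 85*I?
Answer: 25779873346/37622535573 - 325561*√2/75245071146 ≈ 0.68522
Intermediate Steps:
I = -2 (I = 3 - 5 = -2)
h(v) = -170 (h(v) = 85*(-2) = -170)
L(w) = √2*√w (L(w) = √(2*w) = √2*√w)
X(C) = -293 + C
(325731 + h(114))/(X(L(-3 - 4*(-3))) + 475409) = (325731 - 170)/((-293 + √2*√(-3 - 4*(-3))) + 475409) = 325561/((-293 + √2*√(-3 + 12)) + 475409) = 325561/((-293 + √2*√9) + 475409) = 325561/((-293 + √2*3) + 475409) = 325561/((-293 + 3*√2) + 475409) = 325561/(475116 + 3*√2)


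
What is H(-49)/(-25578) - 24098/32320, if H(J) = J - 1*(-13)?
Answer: -17089309/22963360 ≈ -0.74420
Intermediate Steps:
H(J) = 13 + J (H(J) = J + 13 = 13 + J)
H(-49)/(-25578) - 24098/32320 = (13 - 49)/(-25578) - 24098/32320 = -36*(-1/25578) - 24098*1/32320 = 2/1421 - 12049/16160 = -17089309/22963360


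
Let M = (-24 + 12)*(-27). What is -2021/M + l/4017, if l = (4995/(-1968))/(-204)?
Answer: -30178624103/4838139072 ≈ -6.2376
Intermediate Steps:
M = 324 (M = -12*(-27) = 324)
l = 555/44608 (l = (4995*(-1/1968))*(-1/204) = -1665/656*(-1/204) = 555/44608 ≈ 0.012442)
-2021/M + l/4017 = -2021/324 + (555/44608)/4017 = -2021*1/324 + (555/44608)*(1/4017) = -2021/324 + 185/59730112 = -30178624103/4838139072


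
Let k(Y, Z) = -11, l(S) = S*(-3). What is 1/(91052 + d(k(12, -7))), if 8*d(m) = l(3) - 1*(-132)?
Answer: 8/728539 ≈ 1.0981e-5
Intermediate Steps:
l(S) = -3*S
d(m) = 123/8 (d(m) = (-3*3 - 1*(-132))/8 = (-9 + 132)/8 = (⅛)*123 = 123/8)
1/(91052 + d(k(12, -7))) = 1/(91052 + 123/8) = 1/(728539/8) = 8/728539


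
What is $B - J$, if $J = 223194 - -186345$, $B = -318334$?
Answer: $-727873$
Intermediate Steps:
$J = 409539$ ($J = 223194 + 186345 = 409539$)
$B - J = -318334 - 409539 = -727873$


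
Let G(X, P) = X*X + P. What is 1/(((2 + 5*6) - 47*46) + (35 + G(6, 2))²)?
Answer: 1/3199 ≈ 0.00031260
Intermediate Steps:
G(X, P) = P + X² (G(X, P) = X² + P = P + X²)
1/(((2 + 5*6) - 47*46) + (35 + G(6, 2))²) = 1/(((2 + 5*6) - 47*46) + (35 + (2 + 6²))²) = 1/(((2 + 30) - 2162) + (35 + (2 + 36))²) = 1/((32 - 2162) + (35 + 38)²) = 1/(-2130 + 73²) = 1/(-2130 + 5329) = 1/3199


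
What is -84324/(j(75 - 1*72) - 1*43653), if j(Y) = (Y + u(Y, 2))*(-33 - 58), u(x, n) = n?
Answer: 21081/11027 ≈ 1.9118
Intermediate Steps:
j(Y) = -182 - 91*Y (j(Y) = (Y + 2)*(-33 - 58) = (2 + Y)*(-91) = -182 - 91*Y)
-84324/(j(75 - 1*72) - 1*43653) = -84324/((-182 - 91*(75 - 1*72)) - 1*43653) = -84324/((-182 - 91*(75 - 72)) - 43653) = -84324/((-182 - 91*3) - 43653) = -84324/((-182 - 273) - 43653) = -84324/(-455 - 43653) = -84324/(-44108) = -84324*(-1/44108) = 21081/11027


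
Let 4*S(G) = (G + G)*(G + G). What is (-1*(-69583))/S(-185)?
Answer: 69583/34225 ≈ 2.0331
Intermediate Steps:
S(G) = G² (S(G) = ((G + G)*(G + G))/4 = ((2*G)*(2*G))/4 = (4*G²)/4 = G²)
(-1*(-69583))/S(-185) = (-1*(-69583))/((-185)²) = 69583/34225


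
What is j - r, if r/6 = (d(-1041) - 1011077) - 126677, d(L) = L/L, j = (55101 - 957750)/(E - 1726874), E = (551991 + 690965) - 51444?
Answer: 1218219744055/178454 ≈ 6.8265e+6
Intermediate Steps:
E = 1191512 (E = 1242956 - 51444 = 1191512)
j = 300883/178454 (j = (55101 - 957750)/(1191512 - 1726874) = -902649/(-535362) = -902649*(-1/535362) = 300883/178454 ≈ 1.6861)
d(L) = 1
r = -6826518 (r = 6*((1 - 1011077) - 126677) = 6*(-1011076 - 126677) = 6*(-1137753) = -6826518)
j - r = 300883/178454 - 1*(-6826518) = 300883/178454 + 6826518 = 1218219744055/178454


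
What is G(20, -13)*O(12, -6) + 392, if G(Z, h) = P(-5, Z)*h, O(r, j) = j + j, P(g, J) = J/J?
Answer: 548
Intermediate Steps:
P(g, J) = 1
O(r, j) = 2*j
G(Z, h) = h (G(Z, h) = 1*h = h)
G(20, -13)*O(12, -6) + 392 = -26*(-6) + 392 = -13*(-12) + 392 = 156 + 392 = 548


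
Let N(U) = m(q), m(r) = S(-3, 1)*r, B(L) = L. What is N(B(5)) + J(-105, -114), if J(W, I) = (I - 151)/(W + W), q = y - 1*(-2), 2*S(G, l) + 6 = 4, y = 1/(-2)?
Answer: -5/21 ≈ -0.23810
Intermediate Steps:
y = -½ (y = 1*(-½) = -½ ≈ -0.50000)
S(G, l) = -1 (S(G, l) = -3 + (½)*4 = -3 + 2 = -1)
q = 3/2 (q = -½ - 1*(-2) = -½ + 2 = 3/2 ≈ 1.5000)
m(r) = -r
N(U) = -3/2 (N(U) = -1*3/2 = -3/2)
J(W, I) = (-151 + I)/(2*W) (J(W, I) = (-151 + I)/((2*W)) = (-151 + I)*(1/(2*W)) = (-151 + I)/(2*W))
N(B(5)) + J(-105, -114) = -3/2 + (½)*(-151 - 114)/(-105) = -3/2 + (½)*(-1/105)*(-265) = -3/2 + 53/42 = -5/21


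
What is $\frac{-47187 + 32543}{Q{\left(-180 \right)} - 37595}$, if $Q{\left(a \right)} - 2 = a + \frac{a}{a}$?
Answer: $\frac{523}{1349} \approx 0.38769$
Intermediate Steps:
$Q{\left(a \right)} = 3 + a$ ($Q{\left(a \right)} = 2 + \left(a + \frac{a}{a}\right) = 2 + \left(a + 1\right) = 2 + \left(1 + a\right) = 3 + a$)
$\frac{-47187 + 32543}{Q{\left(-180 \right)} - 37595} = \frac{-47187 + 32543}{\left(3 - 180\right) - 37595} = - \frac{14644}{-177 - 37595} = - \frac{14644}{-37772} = \left(-14644\right) \left(- \frac{1}{37772}\right) = \frac{523}{1349}$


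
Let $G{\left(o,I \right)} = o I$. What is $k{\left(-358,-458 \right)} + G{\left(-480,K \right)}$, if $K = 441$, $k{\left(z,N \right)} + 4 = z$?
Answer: $-212042$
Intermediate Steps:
$k{\left(z,N \right)} = -4 + z$
$G{\left(o,I \right)} = I o$
$k{\left(-358,-458 \right)} + G{\left(-480,K \right)} = \left(-4 - 358\right) + 441 \left(-480\right) = -362 - 211680 = -212042$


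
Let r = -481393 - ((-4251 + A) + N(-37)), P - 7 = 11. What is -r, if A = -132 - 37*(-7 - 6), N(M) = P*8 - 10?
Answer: 477625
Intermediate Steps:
P = 18 (P = 7 + 11 = 18)
N(M) = 134 (N(M) = 18*8 - 10 = 144 - 10 = 134)
A = 349 (A = -132 - 37*(-13) = -132 + 481 = 349)
r = -477625 (r = -481393 - ((-4251 + 349) + 134) = -481393 - (-3902 + 134) = -481393 - 1*(-3768) = -481393 + 3768 = -477625)
-r = -1*(-477625) = 477625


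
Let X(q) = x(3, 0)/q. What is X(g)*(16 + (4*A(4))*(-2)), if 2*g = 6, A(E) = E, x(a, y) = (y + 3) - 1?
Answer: -32/3 ≈ -10.667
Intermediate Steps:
x(a, y) = 2 + y (x(a, y) = (3 + y) - 1 = 2 + y)
g = 3 (g = (½)*6 = 3)
X(q) = 2/q (X(q) = (2 + 0)/q = 2/q)
X(g)*(16 + (4*A(4))*(-2)) = (2/3)*(16 + (4*4)*(-2)) = (2*(⅓))*(16 + 16*(-2)) = 2*(16 - 32)/3 = (⅔)*(-16) = -32/3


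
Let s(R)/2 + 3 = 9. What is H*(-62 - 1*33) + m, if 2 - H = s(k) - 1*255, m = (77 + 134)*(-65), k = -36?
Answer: -36990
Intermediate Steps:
s(R) = 12 (s(R) = -6 + 2*9 = -6 + 18 = 12)
m = -13715 (m = 211*(-65) = -13715)
H = 245 (H = 2 - (12 - 1*255) = 2 - (12 - 255) = 2 - 1*(-243) = 2 + 243 = 245)
H*(-62 - 1*33) + m = 245*(-62 - 1*33) - 13715 = 245*(-62 - 33) - 13715 = 245*(-95) - 13715 = -23275 - 13715 = -36990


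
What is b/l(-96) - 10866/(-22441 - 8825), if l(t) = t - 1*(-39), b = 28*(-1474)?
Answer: 71723873/99009 ≈ 724.42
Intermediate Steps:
b = -41272
l(t) = 39 + t (l(t) = t + 39 = 39 + t)
b/l(-96) - 10866/(-22441 - 8825) = -41272/(39 - 96) - 10866/(-22441 - 8825) = -41272/(-57) - 10866/(-31266) = -41272*(-1/57) - 10866*(-1/31266) = 41272/57 + 1811/5211 = 71723873/99009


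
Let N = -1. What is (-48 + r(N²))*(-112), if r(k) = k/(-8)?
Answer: 5390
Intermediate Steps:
r(k) = -k/8 (r(k) = k*(-⅛) = -k/8)
(-48 + r(N²))*(-112) = (-48 - ⅛*(-1)²)*(-112) = (-48 - ⅛*1)*(-112) = (-48 - ⅛)*(-112) = -385/8*(-112) = 5390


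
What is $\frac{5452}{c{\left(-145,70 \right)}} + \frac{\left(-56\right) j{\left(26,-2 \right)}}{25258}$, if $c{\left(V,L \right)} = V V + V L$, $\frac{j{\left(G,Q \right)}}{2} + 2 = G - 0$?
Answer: $\frac{1870252}{4735875} \approx 0.39491$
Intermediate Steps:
$j{\left(G,Q \right)} = -4 + 2 G$ ($j{\left(G,Q \right)} = -4 + 2 \left(G - 0\right) = -4 + 2 \left(G + 0\right) = -4 + 2 G$)
$c{\left(V,L \right)} = V^{2} + L V$
$\frac{5452}{c{\left(-145,70 \right)}} + \frac{\left(-56\right) j{\left(26,-2 \right)}}{25258} = \frac{5452}{\left(-145\right) \left(70 - 145\right)} + \frac{\left(-56\right) \left(-4 + 2 \cdot 26\right)}{25258} = \frac{5452}{\left(-145\right) \left(-75\right)} + - 56 \left(-4 + 52\right) \frac{1}{25258} = \frac{5452}{10875} + \left(-56\right) 48 \cdot \frac{1}{25258} = 5452 \cdot \frac{1}{10875} - \frac{1344}{12629} = \frac{188}{375} - \frac{1344}{12629} = \frac{1870252}{4735875}$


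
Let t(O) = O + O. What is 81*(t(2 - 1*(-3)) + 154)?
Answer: 13284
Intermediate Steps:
t(O) = 2*O
81*(t(2 - 1*(-3)) + 154) = 81*(2*(2 - 1*(-3)) + 154) = 81*(2*(2 + 3) + 154) = 81*(2*5 + 154) = 81*(10 + 154) = 81*164 = 13284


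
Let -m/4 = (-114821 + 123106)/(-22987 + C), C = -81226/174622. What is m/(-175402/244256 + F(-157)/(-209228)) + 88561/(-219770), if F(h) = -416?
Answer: -13929626329720050852117/5765283206714308871330 ≈ -2.4161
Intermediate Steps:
C = -40613/87311 (C = -81226*1/174622 = -40613/87311 ≈ -0.46515)
m = 289348654/200705857 (m = -4*(-114821 + 123106)/(-22987 - 40613/87311) = -33140/(-2007058570/87311) = -33140*(-87311)/2007058570 = -4*(-144674327/401411714) = 289348654/200705857 ≈ 1.4417)
m/(-175402/244256 + F(-157)/(-209228)) + 88561/(-219770) = 289348654/(200705857*(-175402/244256 - 416/(-209228))) + 88561/(-219770) = 289348654/(200705857*(-175402*1/244256 - 416*(-1/209228))) + 88561*(-1/219770) = 289348654/(200705857*(-87701/122128 + 104/52307)) - 88561/219770 = 289348654/(200705857*(-4574674895/6388149296)) - 88561/219770 = (289348654/200705857)*(-6388149296/4574674895) - 88561/219770 = -264057485764092512/131166292185337145 - 88561/219770 = -13929626329720050852117/5765283206714308871330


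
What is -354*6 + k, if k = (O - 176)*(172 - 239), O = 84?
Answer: 4040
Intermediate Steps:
k = 6164 (k = (84 - 176)*(172 - 239) = -92*(-67) = 6164)
-354*6 + k = -354*6 + 6164 = -2124 + 6164 = 4040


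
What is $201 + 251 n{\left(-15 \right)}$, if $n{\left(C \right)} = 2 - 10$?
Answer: $-1807$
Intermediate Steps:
$n{\left(C \right)} = -8$ ($n{\left(C \right)} = 2 - 10 = -8$)
$201 + 251 n{\left(-15 \right)} = 201 + 251 \left(-8\right) = 201 - 2008 = -1807$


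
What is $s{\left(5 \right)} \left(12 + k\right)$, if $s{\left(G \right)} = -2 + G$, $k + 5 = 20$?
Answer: $81$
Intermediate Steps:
$k = 15$ ($k = -5 + 20 = 15$)
$s{\left(5 \right)} \left(12 + k\right) = \left(-2 + 5\right) \left(12 + 15\right) = 3 \cdot 27 = 81$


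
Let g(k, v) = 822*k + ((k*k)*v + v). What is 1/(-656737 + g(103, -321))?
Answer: -1/3977881 ≈ -2.5139e-7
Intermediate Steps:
g(k, v) = v + 822*k + v*k² (g(k, v) = 822*k + (k²*v + v) = 822*k + (v*k² + v) = 822*k + (v + v*k²) = v + 822*k + v*k²)
1/(-656737 + g(103, -321)) = 1/(-656737 + (-321 + 822*103 - 321*103²)) = 1/(-656737 + (-321 + 84666 - 321*10609)) = 1/(-656737 + (-321 + 84666 - 3405489)) = 1/(-656737 - 3321144) = 1/(-3977881) = -1/3977881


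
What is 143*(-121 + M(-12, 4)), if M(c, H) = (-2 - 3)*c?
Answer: -8723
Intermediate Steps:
M(c, H) = -5*c
143*(-121 + M(-12, 4)) = 143*(-121 - 5*(-12)) = 143*(-121 + 60) = 143*(-61) = -8723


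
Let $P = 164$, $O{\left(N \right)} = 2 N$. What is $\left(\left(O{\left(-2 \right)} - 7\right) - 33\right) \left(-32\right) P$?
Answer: $230912$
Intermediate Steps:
$\left(\left(O{\left(-2 \right)} - 7\right) - 33\right) \left(-32\right) P = \left(\left(2 \left(-2\right) - 7\right) - 33\right) \left(-32\right) 164 = \left(\left(-4 - 7\right) - 33\right) \left(-32\right) 164 = \left(-11 - 33\right) \left(-32\right) 164 = \left(-44\right) \left(-32\right) 164 = 1408 \cdot 164 = 230912$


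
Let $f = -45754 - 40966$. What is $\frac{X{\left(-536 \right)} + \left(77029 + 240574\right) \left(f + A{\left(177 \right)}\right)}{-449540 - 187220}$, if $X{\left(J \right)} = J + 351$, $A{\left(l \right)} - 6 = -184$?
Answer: $\frac{27599065679}{636760} \approx 43343.0$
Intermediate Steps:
$A{\left(l \right)} = -178$ ($A{\left(l \right)} = 6 - 184 = -178$)
$f = -86720$ ($f = -45754 - 40966 = -86720$)
$X{\left(J \right)} = 351 + J$
$\frac{X{\left(-536 \right)} + \left(77029 + 240574\right) \left(f + A{\left(177 \right)}\right)}{-449540 - 187220} = \frac{\left(351 - 536\right) + \left(77029 + 240574\right) \left(-86720 - 178\right)}{-449540 - 187220} = \frac{-185 + 317603 \left(-86898\right)}{-636760} = \left(-185 - 27599065494\right) \left(- \frac{1}{636760}\right) = \left(-27599065679\right) \left(- \frac{1}{636760}\right) = \frac{27599065679}{636760}$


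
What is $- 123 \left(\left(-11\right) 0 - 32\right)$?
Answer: $3936$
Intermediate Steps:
$- 123 \left(\left(-11\right) 0 - 32\right) = - 123 \left(0 - 32\right) = \left(-123\right) \left(-32\right) = 3936$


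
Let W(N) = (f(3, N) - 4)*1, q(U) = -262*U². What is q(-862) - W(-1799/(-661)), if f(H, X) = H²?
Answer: -194677533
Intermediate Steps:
W(N) = 5 (W(N) = (3² - 4)*1 = (9 - 4)*1 = 5*1 = 5)
q(-862) - W(-1799/(-661)) = -262*(-862)² - 1*5 = -262*743044 - 5 = -194677528 - 5 = -194677533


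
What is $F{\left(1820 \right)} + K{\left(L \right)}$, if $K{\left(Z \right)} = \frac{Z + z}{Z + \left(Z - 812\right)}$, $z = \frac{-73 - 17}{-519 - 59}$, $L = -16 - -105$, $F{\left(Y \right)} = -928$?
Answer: $- \frac{85029747}{91613} \approx -928.14$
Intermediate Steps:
$L = 89$ ($L = -16 + 105 = 89$)
$z = \frac{45}{289}$ ($z = - \frac{90}{-578} = \left(-90\right) \left(- \frac{1}{578}\right) = \frac{45}{289} \approx 0.15571$)
$K{\left(Z \right)} = \frac{\frac{45}{289} + Z}{-812 + 2 Z}$ ($K{\left(Z \right)} = \frac{Z + \frac{45}{289}}{Z + \left(Z - 812\right)} = \frac{\frac{45}{289} + Z}{Z + \left(Z - 812\right)} = \frac{\frac{45}{289} + Z}{Z + \left(-812 + Z\right)} = \frac{\frac{45}{289} + Z}{-812 + 2 Z}$)
$F{\left(1820 \right)} + K{\left(L \right)} = -928 + \frac{45 + 289 \cdot 89}{578 \left(-406 + 89\right)} = -928 + \frac{45 + 25721}{578 \left(-317\right)} = -928 + \frac{1}{578} \left(- \frac{1}{317}\right) 25766 = -928 - \frac{12883}{91613} = - \frac{85029747}{91613}$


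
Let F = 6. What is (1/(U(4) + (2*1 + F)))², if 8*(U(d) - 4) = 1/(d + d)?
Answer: 4096/591361 ≈ 0.0069264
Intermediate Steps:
U(d) = 4 + 1/(16*d) (U(d) = 4 + 1/(8*(d + d)) = 4 + 1/(8*((2*d))) = 4 + (1/(2*d))/8 = 4 + 1/(16*d))
(1/(U(4) + (2*1 + F)))² = (1/((4 + (1/16)/4) + (2*1 + 6)))² = (1/((4 + (1/16)*(¼)) + (2 + 6)))² = (1/((4 + 1/64) + 8))² = (1/(257/64 + 8))² = (1/(769/64))² = (64/769)² = 4096/591361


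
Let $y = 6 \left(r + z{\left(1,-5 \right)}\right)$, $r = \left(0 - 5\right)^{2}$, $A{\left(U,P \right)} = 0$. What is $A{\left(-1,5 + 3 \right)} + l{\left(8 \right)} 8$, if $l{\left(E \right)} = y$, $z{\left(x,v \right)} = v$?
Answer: $960$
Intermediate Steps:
$r = 25$ ($r = \left(0 - 5\right)^{2} = \left(-5\right)^{2} = 25$)
$y = 120$ ($y = 6 \left(25 - 5\right) = 6 \cdot 20 = 120$)
$l{\left(E \right)} = 120$
$A{\left(-1,5 + 3 \right)} + l{\left(8 \right)} 8 = 0 + 120 \cdot 8 = 0 + 960 = 960$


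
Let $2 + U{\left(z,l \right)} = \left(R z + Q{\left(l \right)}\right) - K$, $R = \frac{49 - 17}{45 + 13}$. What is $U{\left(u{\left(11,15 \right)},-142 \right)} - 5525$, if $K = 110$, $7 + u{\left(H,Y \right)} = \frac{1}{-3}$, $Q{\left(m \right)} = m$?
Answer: $- \frac{503125}{87} \approx -5783.0$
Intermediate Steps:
$R = \frac{16}{29}$ ($R = \frac{32}{58} = 32 \cdot \frac{1}{58} = \frac{16}{29} \approx 0.55172$)
$u{\left(H,Y \right)} = - \frac{22}{3}$ ($u{\left(H,Y \right)} = -7 + \frac{1}{-3} = -7 - \frac{1}{3} = - \frac{22}{3}$)
$U{\left(z,l \right)} = -112 + l + \frac{16 z}{29}$ ($U{\left(z,l \right)} = -2 - \left(110 - l - \frac{16 z}{29}\right) = -2 + \left(-110 + l + \frac{16 z}{29}\right) = -112 + l + \frac{16 z}{29}$)
$U{\left(u{\left(11,15 \right)},-142 \right)} - 5525 = \left(-112 - 142 + \frac{16}{29} \left(- \frac{22}{3}\right)\right) - 5525 = \left(-112 - 142 - \frac{352}{87}\right) - 5525 = - \frac{22450}{87} - 5525 = - \frac{503125}{87}$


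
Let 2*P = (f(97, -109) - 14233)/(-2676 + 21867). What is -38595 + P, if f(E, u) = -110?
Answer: -493789211/12794 ≈ -38595.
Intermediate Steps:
P = -4781/12794 (P = ((-110 - 14233)/(-2676 + 21867))/2 = (-14343/19191)/2 = (-14343*1/19191)/2 = (½)*(-4781/6397) = -4781/12794 ≈ -0.37369)
-38595 + P = -38595 - 4781/12794 = -493789211/12794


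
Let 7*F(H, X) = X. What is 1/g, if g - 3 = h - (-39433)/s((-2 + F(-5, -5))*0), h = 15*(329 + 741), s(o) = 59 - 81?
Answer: 22/313733 ≈ 7.0123e-5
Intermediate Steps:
F(H, X) = X/7
s(o) = -22
h = 16050 (h = 15*1070 = 16050)
g = 313733/22 (g = 3 + (16050 - (-39433)/(-22)) = 3 + (16050 - (-39433)*(-1)/22) = 3 + (16050 - 1*39433/22) = 3 + (16050 - 39433/22) = 3 + 313667/22 = 313733/22 ≈ 14261.)
1/g = 1/(313733/22) = 22/313733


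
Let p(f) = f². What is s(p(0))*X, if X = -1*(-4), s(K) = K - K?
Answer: 0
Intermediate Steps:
s(K) = 0
X = 4
s(p(0))*X = 0*4 = 0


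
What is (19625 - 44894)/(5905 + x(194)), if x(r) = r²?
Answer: -25269/43541 ≈ -0.58035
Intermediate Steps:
(19625 - 44894)/(5905 + x(194)) = (19625 - 44894)/(5905 + 194²) = -25269/(5905 + 37636) = -25269/43541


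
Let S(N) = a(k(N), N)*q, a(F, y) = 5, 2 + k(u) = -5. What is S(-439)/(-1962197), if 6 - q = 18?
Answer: 60/1962197 ≈ 3.0578e-5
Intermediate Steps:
q = -12 (q = 6 - 1*18 = 6 - 18 = -12)
k(u) = -7 (k(u) = -2 - 5 = -7)
S(N) = -60 (S(N) = 5*(-12) = -60)
S(-439)/(-1962197) = -60/(-1962197) = -60*(-1/1962197) = 60/1962197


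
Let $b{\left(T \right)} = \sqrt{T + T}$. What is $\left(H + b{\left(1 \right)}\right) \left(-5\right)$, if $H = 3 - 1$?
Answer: $-10 - 5 \sqrt{2} \approx -17.071$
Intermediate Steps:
$b{\left(T \right)} = \sqrt{2} \sqrt{T}$ ($b{\left(T \right)} = \sqrt{2 T} = \sqrt{2} \sqrt{T}$)
$H = 2$
$\left(H + b{\left(1 \right)}\right) \left(-5\right) = \left(2 + \sqrt{2} \sqrt{1}\right) \left(-5\right) = \left(2 + \sqrt{2} \cdot 1\right) \left(-5\right) = \left(2 + \sqrt{2}\right) \left(-5\right) = -10 - 5 \sqrt{2}$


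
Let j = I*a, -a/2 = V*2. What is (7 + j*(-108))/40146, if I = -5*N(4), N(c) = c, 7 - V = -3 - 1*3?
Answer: -112313/40146 ≈ -2.7976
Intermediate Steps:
V = 13 (V = 7 - (-3 - 1*3) = 7 - (-3 - 3) = 7 - 1*(-6) = 7 + 6 = 13)
I = -20 (I = -5*4 = -20)
a = -52 (a = -26*2 = -2*26 = -52)
j = 1040 (j = -20*(-52) = 1040)
(7 + j*(-108))/40146 = (7 + 1040*(-108))/40146 = (7 - 112320)*(1/40146) = -112313*1/40146 = -112313/40146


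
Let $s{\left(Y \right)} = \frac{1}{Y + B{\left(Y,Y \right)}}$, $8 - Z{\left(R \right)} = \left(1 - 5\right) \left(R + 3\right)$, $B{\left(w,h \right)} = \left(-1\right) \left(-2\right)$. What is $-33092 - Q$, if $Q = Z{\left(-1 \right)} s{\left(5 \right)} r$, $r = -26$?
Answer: $- \frac{231228}{7} \approx -33033.0$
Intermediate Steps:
$B{\left(w,h \right)} = 2$
$Z{\left(R \right)} = 20 + 4 R$ ($Z{\left(R \right)} = 8 - \left(1 - 5\right) \left(R + 3\right) = 8 - - 4 \left(3 + R\right) = 8 - \left(-12 - 4 R\right) = 8 + \left(12 + 4 R\right) = 20 + 4 R$)
$s{\left(Y \right)} = \frac{1}{2 + Y}$ ($s{\left(Y \right)} = \frac{1}{Y + 2} = \frac{1}{2 + Y}$)
$Q = - \frac{416}{7}$ ($Q = \frac{20 + 4 \left(-1\right)}{2 + 5} \left(-26\right) = \frac{20 - 4}{7} \left(-26\right) = 16 \cdot \frac{1}{7} \left(-26\right) = \frac{16}{7} \left(-26\right) = - \frac{416}{7} \approx -59.429$)
$-33092 - Q = -33092 - - \frac{416}{7} = -33092 + \frac{416}{7} = - \frac{231228}{7}$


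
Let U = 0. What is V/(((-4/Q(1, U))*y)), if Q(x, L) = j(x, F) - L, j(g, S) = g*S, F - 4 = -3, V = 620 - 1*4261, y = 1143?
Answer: 3641/4572 ≈ 0.79637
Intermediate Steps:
V = -3641 (V = 620 - 4261 = -3641)
F = 1 (F = 4 - 3 = 1)
j(g, S) = S*g
Q(x, L) = x - L (Q(x, L) = 1*x - L = x - L)
V/(((-4/Q(1, U))*y)) = -3641/(-4/(1 - 1*0)*1143) = -3641/(-4/(1 + 0)*1143) = -3641/(-4/1*1143) = -3641/(-4*1*1143) = -3641/((-4*1143)) = -3641/(-4572) = -3641*(-1/4572) = 3641/4572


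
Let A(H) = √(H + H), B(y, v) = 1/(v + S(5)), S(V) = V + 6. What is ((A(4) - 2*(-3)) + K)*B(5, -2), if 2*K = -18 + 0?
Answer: -⅓ + 2*√2/9 ≈ -0.019064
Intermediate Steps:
S(V) = 6 + V
B(y, v) = 1/(11 + v) (B(y, v) = 1/(v + (6 + 5)) = 1/(v + 11) = 1/(11 + v))
K = -9 (K = (-18 + 0)/2 = (½)*(-18) = -9)
A(H) = √2*√H (A(H) = √(2*H) = √2*√H)
((A(4) - 2*(-3)) + K)*B(5, -2) = ((√2*√4 - 2*(-3)) - 9)/(11 - 2) = ((√2*2 + 6) - 9)/9 = ((2*√2 + 6) - 9)*(⅑) = ((6 + 2*√2) - 9)*(⅑) = (-3 + 2*√2)*(⅑) = -⅓ + 2*√2/9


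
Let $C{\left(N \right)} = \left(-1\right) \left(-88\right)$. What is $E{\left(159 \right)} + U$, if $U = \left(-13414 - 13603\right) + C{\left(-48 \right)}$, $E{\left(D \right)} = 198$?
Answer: $-26731$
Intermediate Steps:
$C{\left(N \right)} = 88$
$U = -26929$ ($U = \left(-13414 - 13603\right) + 88 = -27017 + 88 = -26929$)
$E{\left(159 \right)} + U = 198 - 26929 = -26731$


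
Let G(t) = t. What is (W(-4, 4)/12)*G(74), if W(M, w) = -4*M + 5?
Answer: 259/2 ≈ 129.50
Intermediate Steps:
W(M, w) = 5 - 4*M
(W(-4, 4)/12)*G(74) = ((5 - 4*(-4))/12)*74 = ((5 + 16)*(1/12))*74 = (21*(1/12))*74 = (7/4)*74 = 259/2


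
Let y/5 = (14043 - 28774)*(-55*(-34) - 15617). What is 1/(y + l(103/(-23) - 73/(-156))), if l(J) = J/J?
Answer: 1/1012535286 ≈ 9.8762e-10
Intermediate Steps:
l(J) = 1
y = 1012535285 (y = 5*((14043 - 28774)*(-55*(-34) - 15617)) = 5*(-14731*(1870 - 15617)) = 5*(-14731*(-13747)) = 5*202507057 = 1012535285)
1/(y + l(103/(-23) - 73/(-156))) = 1/(1012535285 + 1) = 1/1012535286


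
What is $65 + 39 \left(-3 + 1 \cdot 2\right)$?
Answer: $26$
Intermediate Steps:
$65 + 39 \left(-3 + 1 \cdot 2\right) = 65 + 39 \left(-3 + 2\right) = 65 + 39 \left(-1\right) = 65 - 39 = 26$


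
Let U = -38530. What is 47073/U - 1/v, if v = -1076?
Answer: -25306009/20729140 ≈ -1.2208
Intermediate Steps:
47073/U - 1/v = 47073/(-38530) - 1/(-1076) = 47073*(-1/38530) - 1*(-1/1076) = -47073/38530 + 1/1076 = -25306009/20729140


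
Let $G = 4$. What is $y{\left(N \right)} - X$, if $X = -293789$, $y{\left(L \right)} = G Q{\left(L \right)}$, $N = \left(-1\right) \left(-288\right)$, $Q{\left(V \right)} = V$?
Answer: $294941$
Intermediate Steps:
$N = 288$
$y{\left(L \right)} = 4 L$
$y{\left(N \right)} - X = 4 \cdot 288 - -293789 = 1152 + 293789 = 294941$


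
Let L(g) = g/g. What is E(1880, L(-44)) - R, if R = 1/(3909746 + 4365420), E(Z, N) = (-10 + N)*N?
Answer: -74476495/8275166 ≈ -9.0000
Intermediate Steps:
L(g) = 1
E(Z, N) = N*(-10 + N)
R = 1/8275166 ≈ 1.2084e-7
E(1880, L(-44)) - R = 1*(-10 + 1) - 1*1/8275166 = 1*(-9) - 1/8275166 = -9 - 1/8275166 = -74476495/8275166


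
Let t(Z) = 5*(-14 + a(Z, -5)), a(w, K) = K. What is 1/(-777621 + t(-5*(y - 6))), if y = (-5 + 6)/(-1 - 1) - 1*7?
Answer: -1/777716 ≈ -1.2858e-6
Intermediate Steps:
y = -15/2 (y = 1/(-2) - 7 = 1*(-½) - 7 = -½ - 7 = -15/2 ≈ -7.5000)
t(Z) = -95 (t(Z) = 5*(-14 - 5) = 5*(-19) = -95)
1/(-777621 + t(-5*(y - 6))) = 1/(-777621 - 95) = 1/(-777716) = -1/777716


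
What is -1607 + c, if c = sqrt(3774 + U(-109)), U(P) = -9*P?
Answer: -1607 + sqrt(4755) ≈ -1538.0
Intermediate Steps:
c = sqrt(4755) (c = sqrt(3774 - 9*(-109)) = sqrt(3774 + 981) = sqrt(4755) ≈ 68.957)
-1607 + c = -1607 + sqrt(4755)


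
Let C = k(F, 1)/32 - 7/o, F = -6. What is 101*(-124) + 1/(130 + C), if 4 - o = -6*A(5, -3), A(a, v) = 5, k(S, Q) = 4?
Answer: -221286420/17669 ≈ -12524.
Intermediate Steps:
o = 34 (o = 4 - (-6)*5 = 4 - 1*(-30) = 4 + 30 = 34)
C = -11/136 (C = 4/32 - 7/34 = 4*(1/32) - 7*1/34 = ⅛ - 7/34 = -11/136 ≈ -0.080882)
101*(-124) + 1/(130 + C) = 101*(-124) + 1/(130 - 11/136) = -12524 + 1/(17669/136) = -12524 + 136/17669 = -221286420/17669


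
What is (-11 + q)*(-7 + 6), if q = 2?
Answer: 9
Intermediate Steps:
(-11 + q)*(-7 + 6) = (-11 + 2)*(-7 + 6) = -9*(-1) = 9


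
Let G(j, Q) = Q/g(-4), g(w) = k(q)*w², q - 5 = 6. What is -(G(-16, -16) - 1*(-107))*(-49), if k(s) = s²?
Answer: 634354/121 ≈ 5242.6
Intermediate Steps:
q = 11 (q = 5 + 6 = 11)
g(w) = 121*w² (g(w) = 11²*w² = 121*w²)
G(j, Q) = Q/1936 (G(j, Q) = Q/((121*(-4)²)) = Q/((121*16)) = Q/1936)
-(G(-16, -16) - 1*(-107))*(-49) = -((1/1936)*(-16) - 1*(-107))*(-49) = -(-1/121 + 107)*(-49) = -12946*(-49)/121 = -1*(-634354/121) = 634354/121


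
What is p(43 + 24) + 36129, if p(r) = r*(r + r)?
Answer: 45107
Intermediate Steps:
p(r) = 2*r² (p(r) = r*(2*r) = 2*r²)
p(43 + 24) + 36129 = 2*(43 + 24)² + 36129 = 2*67² + 36129 = 2*4489 + 36129 = 8978 + 36129 = 45107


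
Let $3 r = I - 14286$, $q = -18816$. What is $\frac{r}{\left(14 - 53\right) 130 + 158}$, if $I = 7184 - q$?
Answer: $- \frac{5857}{7368} \approx -0.79492$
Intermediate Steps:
$I = 26000$ ($I = 7184 - -18816 = 7184 + 18816 = 26000$)
$r = \frac{11714}{3}$ ($r = \frac{26000 - 14286}{3} = \frac{1}{3} \cdot 11714 = \frac{11714}{3} \approx 3904.7$)
$\frac{r}{\left(14 - 53\right) 130 + 158} = \frac{11714}{3 \left(\left(14 - 53\right) 130 + 158\right)} = \frac{11714}{3 \left(\left(-39\right) 130 + 158\right)} = \frac{11714}{3 \left(-5070 + 158\right)} = \frac{11714}{3 \left(-4912\right)} = \frac{11714}{3} \left(- \frac{1}{4912}\right) = - \frac{5857}{7368}$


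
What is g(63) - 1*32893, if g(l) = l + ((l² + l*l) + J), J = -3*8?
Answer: -24916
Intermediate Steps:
J = -24
g(l) = -24 + l + 2*l² (g(l) = l + ((l² + l*l) - 24) = l + ((l² + l²) - 24) = l + (2*l² - 24) = l + (-24 + 2*l²) = -24 + l + 2*l²)
g(63) - 1*32893 = (-24 + 63 + 2*63²) - 1*32893 = (-24 + 63 + 2*3969) - 32893 = (-24 + 63 + 7938) - 32893 = 7977 - 32893 = -24916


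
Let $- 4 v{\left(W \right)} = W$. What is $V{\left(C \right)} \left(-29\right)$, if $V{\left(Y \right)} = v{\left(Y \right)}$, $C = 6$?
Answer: $\frac{87}{2} \approx 43.5$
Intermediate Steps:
$v{\left(W \right)} = - \frac{W}{4}$
$V{\left(Y \right)} = - \frac{Y}{4}$
$V{\left(C \right)} \left(-29\right) = \left(- \frac{1}{4}\right) 6 \left(-29\right) = \left(- \frac{3}{2}\right) \left(-29\right) = \frac{87}{2}$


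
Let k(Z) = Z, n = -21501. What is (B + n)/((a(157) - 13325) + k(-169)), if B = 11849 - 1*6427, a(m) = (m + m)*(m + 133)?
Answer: -16079/77566 ≈ -0.20729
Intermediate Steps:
a(m) = 2*m*(133 + m) (a(m) = (2*m)*(133 + m) = 2*m*(133 + m))
B = 5422 (B = 11849 - 6427 = 5422)
(B + n)/((a(157) - 13325) + k(-169)) = (5422 - 21501)/((2*157*(133 + 157) - 13325) - 169) = -16079/((2*157*290 - 13325) - 169) = -16079/((91060 - 13325) - 169) = -16079/(77735 - 169) = -16079/77566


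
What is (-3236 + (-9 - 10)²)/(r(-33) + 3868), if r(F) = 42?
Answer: -25/34 ≈ -0.73529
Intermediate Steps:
(-3236 + (-9 - 10)²)/(r(-33) + 3868) = (-3236 + (-9 - 10)²)/(42 + 3868) = (-3236 + (-19)²)/3910 = (-3236 + 361)*(1/3910) = -2875*1/3910 = -25/34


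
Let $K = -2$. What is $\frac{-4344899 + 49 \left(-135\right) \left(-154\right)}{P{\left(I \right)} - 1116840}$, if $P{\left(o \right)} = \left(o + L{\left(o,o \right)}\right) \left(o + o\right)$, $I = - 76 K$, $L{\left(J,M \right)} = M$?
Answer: $\frac{3326189}{1024424} \approx 3.2469$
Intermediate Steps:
$I = 152$ ($I = \left(-76\right) \left(-2\right) = 152$)
$P{\left(o \right)} = 4 o^{2}$ ($P{\left(o \right)} = \left(o + o\right) \left(o + o\right) = 2 o 2 o = 4 o^{2}$)
$\frac{-4344899 + 49 \left(-135\right) \left(-154\right)}{P{\left(I \right)} - 1116840} = \frac{-4344899 + 49 \left(-135\right) \left(-154\right)}{4 \cdot 152^{2} - 1116840} = \frac{-4344899 - -1018710}{4 \cdot 23104 - 1116840} = \frac{-4344899 + 1018710}{92416 - 1116840} = - \frac{3326189}{-1024424} = \left(-3326189\right) \left(- \frac{1}{1024424}\right) = \frac{3326189}{1024424}$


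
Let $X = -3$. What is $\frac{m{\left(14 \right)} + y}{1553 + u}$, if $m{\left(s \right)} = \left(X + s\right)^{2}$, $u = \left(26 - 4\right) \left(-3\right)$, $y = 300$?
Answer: $\frac{421}{1487} \approx 0.28312$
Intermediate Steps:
$u = -66$ ($u = 22 \left(-3\right) = -66$)
$m{\left(s \right)} = \left(-3 + s\right)^{2}$
$\frac{m{\left(14 \right)} + y}{1553 + u} = \frac{\left(-3 + 14\right)^{2} + 300}{1553 - 66} = \frac{11^{2} + 300}{1487} = \left(121 + 300\right) \frac{1}{1487} = 421 \cdot \frac{1}{1487} = \frac{421}{1487}$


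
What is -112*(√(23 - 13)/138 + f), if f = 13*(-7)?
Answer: 10192 - 56*√10/69 ≈ 10189.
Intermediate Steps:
f = -91
-112*(√(23 - 13)/138 + f) = -112*(√(23 - 13)/138 - 91) = -112*(√10*(1/138) - 91) = -112*(√10/138 - 91) = -112*(-91 + √10/138) = 10192 - 56*√10/69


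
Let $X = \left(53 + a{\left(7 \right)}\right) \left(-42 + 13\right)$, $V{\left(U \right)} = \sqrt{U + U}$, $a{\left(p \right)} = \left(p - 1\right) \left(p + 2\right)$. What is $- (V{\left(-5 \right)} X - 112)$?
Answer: $112 + 3103 i \sqrt{10} \approx 112.0 + 9812.5 i$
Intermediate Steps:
$a{\left(p \right)} = \left(-1 + p\right) \left(2 + p\right)$
$V{\left(U \right)} = \sqrt{2} \sqrt{U}$ ($V{\left(U \right)} = \sqrt{2 U} = \sqrt{2} \sqrt{U}$)
$X = -3103$ ($X = \left(53 + \left(-2 + 7 + 7^{2}\right)\right) \left(-42 + 13\right) = \left(53 + \left(-2 + 7 + 49\right)\right) \left(-29\right) = \left(53 + 54\right) \left(-29\right) = 107 \left(-29\right) = -3103$)
$- (V{\left(-5 \right)} X - 112) = - (\sqrt{2} \sqrt{-5} \left(-3103\right) - 112) = - (\sqrt{2} i \sqrt{5} \left(-3103\right) - 112) = - (i \sqrt{10} \left(-3103\right) - 112) = - (- 3103 i \sqrt{10} - 112) = - (-112 - 3103 i \sqrt{10}) = 112 + 3103 i \sqrt{10}$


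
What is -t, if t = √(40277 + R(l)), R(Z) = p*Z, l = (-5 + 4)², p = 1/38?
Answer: -√58160026/38 ≈ -200.69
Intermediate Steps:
p = 1/38 ≈ 0.026316
l = 1 (l = (-1)² = 1)
R(Z) = Z/38
t = √58160026/38 (t = √(40277 + (1/38)*1) = √(40277 + 1/38) = √(1530527/38) = √58160026/38 ≈ 200.69)
-t = -√58160026/38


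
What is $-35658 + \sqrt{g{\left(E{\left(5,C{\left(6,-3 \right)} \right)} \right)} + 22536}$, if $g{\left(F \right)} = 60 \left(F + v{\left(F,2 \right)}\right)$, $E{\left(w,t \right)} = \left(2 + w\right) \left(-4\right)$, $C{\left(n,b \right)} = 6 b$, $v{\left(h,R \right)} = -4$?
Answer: $-35658 + 2 \sqrt{5154} \approx -35514.0$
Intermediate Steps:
$E{\left(w,t \right)} = -8 - 4 w$
$g{\left(F \right)} = -240 + 60 F$ ($g{\left(F \right)} = 60 \left(F - 4\right) = 60 \left(-4 + F\right) = -240 + 60 F$)
$-35658 + \sqrt{g{\left(E{\left(5,C{\left(6,-3 \right)} \right)} \right)} + 22536} = -35658 + \sqrt{\left(-240 + 60 \left(-8 - 20\right)\right) + 22536} = -35658 + \sqrt{\left(-240 + 60 \left(-28\right)\right) + 22536} = -35658 + \sqrt{\left(-240 - 1680\right) + 22536} = -35658 + \sqrt{-1920 + 22536} = -35658 + \sqrt{20616} = -35658 + 2 \sqrt{5154}$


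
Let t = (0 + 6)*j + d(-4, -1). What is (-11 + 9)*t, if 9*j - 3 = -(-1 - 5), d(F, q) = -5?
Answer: -2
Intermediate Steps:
j = 1 (j = ⅓ + (-(-1 - 5))/9 = ⅓ + (-1*(-6))/9 = ⅓ + (⅑)*6 = ⅓ + ⅔ = 1)
t = 1 (t = (0 + 6)*1 - 5 = 6*1 - 5 = 6 - 5 = 1)
(-11 + 9)*t = (-11 + 9)*1 = -2*1 = -2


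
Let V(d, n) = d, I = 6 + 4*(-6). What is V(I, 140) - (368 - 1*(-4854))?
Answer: -5240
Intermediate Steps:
I = -18 (I = 6 - 24 = -18)
V(I, 140) - (368 - 1*(-4854)) = -18 - (368 - 1*(-4854)) = -18 - (368 + 4854) = -18 - 1*5222 = -18 - 5222 = -5240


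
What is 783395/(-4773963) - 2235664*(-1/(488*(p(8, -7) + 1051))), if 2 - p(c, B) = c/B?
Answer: 8986234090373/2148851451597 ≈ 4.1819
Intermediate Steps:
p(c, B) = 2 - c/B
783395/(-4773963) - 2235664*(-1/(488*(p(8, -7) + 1051))) = 783395/(-4773963) - 2235664*(-1/(488*((2 - 1*8/(-7)) + 1051))) = 783395*(-1/4773963) - 2235664*(-1/(488*((2 - 1*8*(-⅐)) + 1051))) = -783395/4773963 - 2235664*(-1/(488*((2 + 8/7) + 1051))) = -783395/4773963 - 2235664*(-1/(488*(22/7 + 1051))) = -783395/4773963 - 2235664/((-488*7379/7)) = -783395/4773963 - 2235664/(-3600952/7) = -783395/4773963 - 2235664*(-7/3600952) = -783395/4773963 + 1956206/450119 = 8986234090373/2148851451597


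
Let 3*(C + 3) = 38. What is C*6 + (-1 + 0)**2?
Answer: 59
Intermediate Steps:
C = 29/3 (C = -3 + (1/3)*38 = -3 + 38/3 = 29/3 ≈ 9.6667)
C*6 + (-1 + 0)**2 = (29/3)*6 + (-1 + 0)**2 = 58 + (-1)**2 = 58 + 1 = 59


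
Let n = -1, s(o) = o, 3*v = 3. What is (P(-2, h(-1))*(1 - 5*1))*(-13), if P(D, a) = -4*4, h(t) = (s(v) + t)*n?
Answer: -832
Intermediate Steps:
v = 1 (v = (⅓)*3 = 1)
h(t) = -1 - t (h(t) = (1 + t)*(-1) = -1 - t)
P(D, a) = -16
(P(-2, h(-1))*(1 - 5*1))*(-13) = -16*(1 - 5*1)*(-13) = -16*(1 - 5)*(-13) = -16*(-4)*(-13) = 64*(-13) = -832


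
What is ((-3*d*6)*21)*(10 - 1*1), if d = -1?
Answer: 3402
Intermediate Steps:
((-3*d*6)*21)*(10 - 1*1) = ((-3*(-1)*6)*21)*(10 - 1*1) = ((3*6)*21)*(10 - 1) = (18*21)*9 = 378*9 = 3402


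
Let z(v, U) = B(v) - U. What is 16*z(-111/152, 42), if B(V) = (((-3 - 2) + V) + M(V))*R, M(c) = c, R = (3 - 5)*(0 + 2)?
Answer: -4912/19 ≈ -258.53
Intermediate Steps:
R = -4 (R = -2*2 = -4)
B(V) = 20 - 8*V (B(V) = (((-3 - 2) + V) + V)*(-4) = ((-5 + V) + V)*(-4) = (-5 + 2*V)*(-4) = 20 - 8*V)
z(v, U) = 20 - U - 8*v (z(v, U) = (20 - 8*v) - U = 20 - U - 8*v)
16*z(-111/152, 42) = 16*(20 - 1*42 - (-888)/152) = 16*(20 - 42 - (-888)/152) = 16*(20 - 42 - 8*(-111/152)) = 16*(20 - 42 + 111/19) = 16*(-307/19) = -4912/19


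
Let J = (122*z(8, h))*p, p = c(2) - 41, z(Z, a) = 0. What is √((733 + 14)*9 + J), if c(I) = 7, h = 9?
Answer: 9*√83 ≈ 81.994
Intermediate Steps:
p = -34 (p = 7 - 41 = -34)
J = 0 (J = (122*0)*(-34) = 0*(-34) = 0)
√((733 + 14)*9 + J) = √((733 + 14)*9 + 0) = √(747*9 + 0) = √(6723 + 0) = √6723 = 9*√83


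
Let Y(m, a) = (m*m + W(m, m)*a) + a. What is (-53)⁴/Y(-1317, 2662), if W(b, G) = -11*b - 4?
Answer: 7890481/40290897 ≈ 0.19584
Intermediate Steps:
W(b, G) = -4 - 11*b
Y(m, a) = a + m² + a*(-4 - 11*m) (Y(m, a) = (m*m + (-4 - 11*m)*a) + a = (m² + a*(-4 - 11*m)) + a = a + m² + a*(-4 - 11*m))
(-53)⁴/Y(-1317, 2662) = (-53)⁴/(2662 + (-1317)² - 1*2662*(4 + 11*(-1317))) = 7890481/(2662 + 1734489 - 1*2662*(4 - 14487)) = 7890481/(2662 + 1734489 - 1*2662*(-14483)) = 7890481/(2662 + 1734489 + 38553746) = 7890481/40290897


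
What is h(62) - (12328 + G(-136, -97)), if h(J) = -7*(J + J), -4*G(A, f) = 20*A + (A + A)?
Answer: -13944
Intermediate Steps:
G(A, f) = -11*A/2 (G(A, f) = -(20*A + (A + A))/4 = -(20*A + 2*A)/4 = -11*A/2)
h(J) = -14*J
h(62) - (12328 + G(-136, -97)) = -14*62 - (12328 - 11/2*(-136)) = -868 - (12328 + 748) = -868 - 1*13076 = -868 - 13076 = -13944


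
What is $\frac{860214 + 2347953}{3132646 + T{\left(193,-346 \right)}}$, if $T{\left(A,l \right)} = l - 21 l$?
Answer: $\frac{1069389}{1046522} \approx 1.0219$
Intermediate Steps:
$T{\left(A,l \right)} = - 20 l$
$\frac{860214 + 2347953}{3132646 + T{\left(193,-346 \right)}} = \frac{860214 + 2347953}{3132646 - -6920} = \frac{3208167}{3132646 + 6920} = \frac{3208167}{3139566} = 3208167 \cdot \frac{1}{3139566} = \frac{1069389}{1046522}$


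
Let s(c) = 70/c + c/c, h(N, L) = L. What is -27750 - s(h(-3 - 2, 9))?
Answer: -249829/9 ≈ -27759.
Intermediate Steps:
s(c) = 1 + 70/c (s(c) = 70/c + 1 = 1 + 70/c)
-27750 - s(h(-3 - 2, 9)) = -27750 - (70 + 9)/9 = -27750 - 79/9 = -249829/9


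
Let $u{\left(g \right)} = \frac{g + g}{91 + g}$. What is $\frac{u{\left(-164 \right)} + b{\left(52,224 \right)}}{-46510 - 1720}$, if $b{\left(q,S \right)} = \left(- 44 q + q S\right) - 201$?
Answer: $- \frac{133787}{704158} \approx -0.19$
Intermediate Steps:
$b{\left(q,S \right)} = -201 - 44 q + S q$ ($b{\left(q,S \right)} = \left(- 44 q + S q\right) - 201 = -201 - 44 q + S q$)
$u{\left(g \right)} = \frac{2 g}{91 + g}$
$\frac{u{\left(-164 \right)} + b{\left(52,224 \right)}}{-46510 - 1720} = \frac{2 \left(-164\right) \frac{1}{91 - 164} - -9159}{-46510 - 1720} = \frac{2 \left(-164\right) \frac{1}{-73} - -9159}{-48230} = \left(2 \left(-164\right) \left(- \frac{1}{73}\right) + 9159\right) \left(- \frac{1}{48230}\right) = \left(\frac{328}{73} + 9159\right) \left(- \frac{1}{48230}\right) = \frac{668935}{73} \left(- \frac{1}{48230}\right) = - \frac{133787}{704158}$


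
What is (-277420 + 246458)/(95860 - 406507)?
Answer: 30962/310647 ≈ 0.099669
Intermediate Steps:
(-277420 + 246458)/(95860 - 406507) = -30962/(-310647) = -30962*(-1/310647) = 30962/310647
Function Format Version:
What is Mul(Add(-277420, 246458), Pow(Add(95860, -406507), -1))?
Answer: Rational(30962, 310647) ≈ 0.099669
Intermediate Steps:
Mul(Add(-277420, 246458), Pow(Add(95860, -406507), -1)) = Mul(-30962, Pow(-310647, -1)) = Mul(-30962, Rational(-1, 310647)) = Rational(30962, 310647)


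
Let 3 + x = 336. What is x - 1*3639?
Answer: -3306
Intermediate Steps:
x = 333 (x = -3 + 336 = 333)
x - 1*3639 = 333 - 1*3639 = 333 - 3639 = -3306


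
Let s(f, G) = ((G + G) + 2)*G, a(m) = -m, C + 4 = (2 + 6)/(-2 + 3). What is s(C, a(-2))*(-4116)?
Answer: -49392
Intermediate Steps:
C = 4 (C = -4 + (2 + 6)/(-2 + 3) = -4 + 8/1 = -4 + 8*1 = -4 + 8 = 4)
s(f, G) = G*(2 + 2*G) (s(f, G) = (2*G + 2)*G = (2 + 2*G)*G = G*(2 + 2*G))
s(C, a(-2))*(-4116) = (2*(-1*(-2))*(1 - 1*(-2)))*(-4116) = (2*2*(1 + 2))*(-4116) = (2*2*3)*(-4116) = 12*(-4116) = -49392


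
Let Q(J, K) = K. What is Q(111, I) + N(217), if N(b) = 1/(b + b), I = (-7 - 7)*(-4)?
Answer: 24305/434 ≈ 56.002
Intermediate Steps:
I = 56 (I = -14*(-4) = 56)
N(b) = 1/(2*b)
Q(111, I) + N(217) = 56 + (1/2)/217 = 56 + (1/2)*(1/217) = 56 + 1/434 = 24305/434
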